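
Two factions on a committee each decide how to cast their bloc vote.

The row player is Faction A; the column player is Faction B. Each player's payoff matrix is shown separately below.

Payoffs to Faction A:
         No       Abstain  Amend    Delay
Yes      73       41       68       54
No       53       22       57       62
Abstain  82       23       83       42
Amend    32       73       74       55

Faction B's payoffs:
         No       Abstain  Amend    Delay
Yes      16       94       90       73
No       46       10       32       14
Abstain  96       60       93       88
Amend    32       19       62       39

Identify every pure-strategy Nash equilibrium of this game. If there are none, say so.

Faction A against No: payoffs 73, 53, 82, 32 → best response Abstain.
Faction A against Abstain: payoffs 41, 22, 23, 73 → best response Amend.
Faction A against Amend: payoffs 68, 57, 83, 74 → best response Abstain.
Faction A against Delay: payoffs 54, 62, 42, 55 → best response No.
Faction B against Yes: payoffs 16, 94, 90, 73 → best response Abstain.
Faction B against No: payoffs 46, 10, 32, 14 → best response No.
Faction B against Abstain: payoffs 96, 60, 93, 88 → best response No.
Faction B against Amend: payoffs 32, 19, 62, 39 → best response Amend.
Mutual best responses: (Abstain, No).

(Abstain, No)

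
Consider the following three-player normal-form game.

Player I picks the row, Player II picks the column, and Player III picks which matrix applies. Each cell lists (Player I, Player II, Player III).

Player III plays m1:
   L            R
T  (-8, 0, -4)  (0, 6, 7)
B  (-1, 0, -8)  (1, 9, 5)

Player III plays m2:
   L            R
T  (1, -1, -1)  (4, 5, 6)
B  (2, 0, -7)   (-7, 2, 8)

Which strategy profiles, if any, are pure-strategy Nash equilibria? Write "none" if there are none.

For each strategy profile, look for a profitable unilateral deviation.
(T, L, m1): Player I can switch to B (-8 → -1). Not NE.
(T, L, m2): Player I can switch to B (1 → 2). Not NE.
(T, R, m1): Player I can switch to B (0 → 1). Not NE.
(T, R, m2): Player III can switch to m1 (6 → 7). Not NE.
(B, L, m1): Player II can switch to R (0 → 9). Not NE.
(B, L, m2): Player II can switch to R (0 → 2). Not NE.
(B, R, m1): Player III can switch to m2 (5 → 8). Not NE.
(B, R, m2): Player I can switch to T (-7 → 4). Not NE.

No pure-strategy Nash equilibrium.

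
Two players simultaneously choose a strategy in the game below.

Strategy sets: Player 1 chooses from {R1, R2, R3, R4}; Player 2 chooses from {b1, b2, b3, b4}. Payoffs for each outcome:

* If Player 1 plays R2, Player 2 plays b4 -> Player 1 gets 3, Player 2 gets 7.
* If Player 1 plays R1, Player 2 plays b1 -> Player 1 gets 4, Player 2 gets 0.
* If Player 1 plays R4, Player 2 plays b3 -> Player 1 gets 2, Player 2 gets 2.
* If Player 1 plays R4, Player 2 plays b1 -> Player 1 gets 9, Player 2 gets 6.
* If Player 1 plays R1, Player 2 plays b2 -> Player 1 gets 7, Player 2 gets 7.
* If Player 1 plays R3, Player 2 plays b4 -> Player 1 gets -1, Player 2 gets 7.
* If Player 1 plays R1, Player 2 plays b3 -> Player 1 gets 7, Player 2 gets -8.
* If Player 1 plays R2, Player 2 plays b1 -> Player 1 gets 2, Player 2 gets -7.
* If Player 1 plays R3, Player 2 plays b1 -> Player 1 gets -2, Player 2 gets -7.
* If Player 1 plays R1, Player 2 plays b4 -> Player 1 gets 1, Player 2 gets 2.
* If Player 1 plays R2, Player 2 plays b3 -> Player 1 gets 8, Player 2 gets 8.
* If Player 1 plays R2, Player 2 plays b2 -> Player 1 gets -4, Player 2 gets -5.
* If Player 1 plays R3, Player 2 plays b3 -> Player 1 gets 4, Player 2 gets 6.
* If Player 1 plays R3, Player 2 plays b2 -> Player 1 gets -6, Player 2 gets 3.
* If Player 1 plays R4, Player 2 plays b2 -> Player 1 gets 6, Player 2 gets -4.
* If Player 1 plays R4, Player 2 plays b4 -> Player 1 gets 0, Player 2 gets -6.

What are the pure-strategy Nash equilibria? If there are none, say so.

(R1, b2), (R2, b3), (R4, b1)

Player 1 against b1: payoffs 4, 2, -2, 9 → best response R4.
Player 1 against b2: payoffs 7, -4, -6, 6 → best response R1.
Player 1 against b3: payoffs 7, 8, 4, 2 → best response R2.
Player 1 against b4: payoffs 1, 3, -1, 0 → best response R2.
Player 2 against R1: payoffs 0, 7, -8, 2 → best response b2.
Player 2 against R2: payoffs -7, -5, 8, 7 → best response b3.
Player 2 against R3: payoffs -7, 3, 6, 7 → best response b4.
Player 2 against R4: payoffs 6, -4, 2, -6 → best response b1.
Mutual best responses: (R1, b2); (R2, b3); (R4, b1).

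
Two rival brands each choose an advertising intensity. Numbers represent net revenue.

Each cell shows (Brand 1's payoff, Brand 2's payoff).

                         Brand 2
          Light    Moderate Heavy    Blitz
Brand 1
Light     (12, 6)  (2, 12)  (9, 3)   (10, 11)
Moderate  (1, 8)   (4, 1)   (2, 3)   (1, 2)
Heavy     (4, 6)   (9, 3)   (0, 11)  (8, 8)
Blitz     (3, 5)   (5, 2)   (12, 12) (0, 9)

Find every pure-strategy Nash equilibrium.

(Light, Light): Brand 2 can switch to Moderate (6 → 12). Not NE.
(Light, Moderate): Brand 1 can switch to Moderate (2 → 4). Not NE.
(Light, Heavy): Brand 1 can switch to Blitz (9 → 12). Not NE.
(Light, Blitz): Brand 2 can switch to Moderate (11 → 12). Not NE.
(Moderate, Light): Brand 1 can switch to Light (1 → 12). Not NE.
(Moderate, Moderate): Brand 1 can switch to Heavy (4 → 9). Not NE.
(Blitz, Heavy): Brand 1 gets 12, best alternative 9; Brand 2 gets 12, best alternative 9. No profitable deviation — NE.
(The remaining 9 profiles each have a profitable deviation by the same check.)

(Blitz, Heavy)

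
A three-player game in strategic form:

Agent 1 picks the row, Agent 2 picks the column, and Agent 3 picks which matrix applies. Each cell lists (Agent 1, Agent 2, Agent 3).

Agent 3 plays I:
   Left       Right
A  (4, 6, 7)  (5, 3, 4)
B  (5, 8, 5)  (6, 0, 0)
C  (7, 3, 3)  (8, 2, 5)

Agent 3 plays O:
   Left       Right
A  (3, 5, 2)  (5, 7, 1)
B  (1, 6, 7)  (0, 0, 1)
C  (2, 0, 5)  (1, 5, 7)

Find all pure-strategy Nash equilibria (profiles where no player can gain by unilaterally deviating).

(A, Left, I): Agent 1 can switch to B (4 → 5). Not NE.
(A, Left, O): Agent 2 can switch to Right (5 → 7). Not NE.
(A, Right, I): Agent 1 can switch to B (5 → 6). Not NE.
(A, Right, O): Agent 3 can switch to I (1 → 4). Not NE.
(B, Left, I): Agent 1 can switch to C (5 → 7). Not NE.
(B, Left, O): Agent 1 can switch to A (1 → 3). Not NE.
(B, Right, I): Agent 1 can switch to C (6 → 8). Not NE.
(B, Right, O): Agent 1 can switch to A (0 → 5). Not NE.
(C, Left, I): Agent 3 can switch to O (3 → 5). Not NE.
(C, Left, O): Agent 1 can switch to A (2 → 3). Not NE.
(C, Right, I): Agent 2 can switch to Left (2 → 3). Not NE.
(C, Right, O): Agent 1 can switch to A (1 → 5). Not NE.

This game has no pure Nash equilibrium.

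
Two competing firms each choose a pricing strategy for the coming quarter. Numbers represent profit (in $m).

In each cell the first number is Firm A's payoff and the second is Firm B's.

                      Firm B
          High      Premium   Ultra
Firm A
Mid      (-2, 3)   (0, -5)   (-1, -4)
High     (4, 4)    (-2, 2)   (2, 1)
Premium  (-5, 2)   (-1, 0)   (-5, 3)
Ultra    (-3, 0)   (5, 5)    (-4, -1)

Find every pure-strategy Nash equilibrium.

Pure-strategy Nash equilibria: (High, High); (Ultra, Premium)

For each player, find the best response to each opponent profile; mutual best responses are the pure NE.
Firm A against High: payoffs -2, 4, -5, -3 → best response High.
Firm A against Premium: payoffs 0, -2, -1, 5 → best response Ultra.
Firm A against Ultra: payoffs -1, 2, -5, -4 → best response High.
Firm B against Mid: payoffs 3, -5, -4 → best response High.
Firm B against High: payoffs 4, 2, 1 → best response High.
Firm B against Premium: payoffs 2, 0, 3 → best response Ultra.
Firm B against Ultra: payoffs 0, 5, -1 → best response Premium.
Mutual best responses: (High, High); (Ultra, Premium).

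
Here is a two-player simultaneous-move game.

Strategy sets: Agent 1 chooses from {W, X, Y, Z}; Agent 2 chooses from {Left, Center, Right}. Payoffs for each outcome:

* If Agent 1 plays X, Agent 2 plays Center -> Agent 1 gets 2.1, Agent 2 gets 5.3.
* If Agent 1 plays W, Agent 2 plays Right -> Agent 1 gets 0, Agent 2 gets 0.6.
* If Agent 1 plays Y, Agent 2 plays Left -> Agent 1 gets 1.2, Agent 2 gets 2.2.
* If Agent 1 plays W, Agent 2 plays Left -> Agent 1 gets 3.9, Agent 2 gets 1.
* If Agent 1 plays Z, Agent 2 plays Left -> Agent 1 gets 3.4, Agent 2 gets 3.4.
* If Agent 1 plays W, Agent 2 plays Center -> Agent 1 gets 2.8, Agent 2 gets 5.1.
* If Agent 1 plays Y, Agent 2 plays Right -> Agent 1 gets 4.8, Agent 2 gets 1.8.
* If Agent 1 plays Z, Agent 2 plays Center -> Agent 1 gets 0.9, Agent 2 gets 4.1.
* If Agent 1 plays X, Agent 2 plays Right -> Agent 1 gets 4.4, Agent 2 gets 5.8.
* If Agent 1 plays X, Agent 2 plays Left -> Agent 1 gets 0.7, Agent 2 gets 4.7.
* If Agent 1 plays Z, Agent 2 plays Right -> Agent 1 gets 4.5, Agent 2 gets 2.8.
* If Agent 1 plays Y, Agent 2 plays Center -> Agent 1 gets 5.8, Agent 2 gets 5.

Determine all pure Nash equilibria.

Pure NE: (Y, Center)

For each strategy profile, look for a profitable unilateral deviation.
(W, Left): Agent 2 can switch to Center (1 → 5.1). Not NE.
(W, Center): Agent 1 can switch to Y (2.8 → 5.8). Not NE.
(W, Right): Agent 1 can switch to X (0 → 4.4). Not NE.
(X, Left): Agent 1 can switch to W (0.7 → 3.9). Not NE.
(X, Center): Agent 1 can switch to W (2.1 → 2.8). Not NE.
(X, Right): Agent 1 can switch to Y (4.4 → 4.8). Not NE.
(Y, Left): Agent 1 can switch to W (1.2 → 3.9). Not NE.
(Y, Center): Agent 1 gets 5.8, best alternative 2.8; Agent 2 gets 5, best alternative 2.2. No profitable deviation — NE.
(Y, Right): Agent 2 can switch to Left (1.8 → 2.2). Not NE.
(Z, Left): Agent 1 can switch to W (3.4 → 3.9). Not NE.
(Z, Center): Agent 1 can switch to W (0.9 → 2.8). Not NE.
(The remaining 1 profile has a profitable deviation by the same check.)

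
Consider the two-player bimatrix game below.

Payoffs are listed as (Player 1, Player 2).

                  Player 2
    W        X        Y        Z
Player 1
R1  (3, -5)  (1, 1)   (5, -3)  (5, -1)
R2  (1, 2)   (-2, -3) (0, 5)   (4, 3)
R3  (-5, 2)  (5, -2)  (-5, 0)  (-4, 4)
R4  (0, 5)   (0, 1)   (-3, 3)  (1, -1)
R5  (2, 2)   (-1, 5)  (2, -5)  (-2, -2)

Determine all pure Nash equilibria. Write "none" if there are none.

Player 1 against W: payoffs 3, 1, -5, 0, 2 → best response R1.
Player 1 against X: payoffs 1, -2, 5, 0, -1 → best response R3.
Player 1 against Y: payoffs 5, 0, -5, -3, 2 → best response R1.
Player 1 against Z: payoffs 5, 4, -4, 1, -2 → best response R1.
Player 2 against R1: payoffs -5, 1, -3, -1 → best response X.
Player 2 against R2: payoffs 2, -3, 5, 3 → best response Y.
Player 2 against R3: payoffs 2, -2, 0, 4 → best response Z.
Player 2 against R4: payoffs 5, 1, 3, -1 → best response W.
Player 2 against R5: payoffs 2, 5, -5, -2 → best response X.
No profile is a mutual best response for all players.

There is no pure-strategy Nash equilibrium.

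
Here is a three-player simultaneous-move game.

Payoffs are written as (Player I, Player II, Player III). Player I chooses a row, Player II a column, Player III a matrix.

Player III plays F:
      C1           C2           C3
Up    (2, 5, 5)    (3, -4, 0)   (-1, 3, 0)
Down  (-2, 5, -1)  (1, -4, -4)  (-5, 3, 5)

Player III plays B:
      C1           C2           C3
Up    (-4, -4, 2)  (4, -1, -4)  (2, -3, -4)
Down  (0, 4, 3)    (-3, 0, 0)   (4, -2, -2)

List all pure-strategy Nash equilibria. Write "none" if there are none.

The pure Nash equilibria are (Up, C1, F) and (Down, C1, B).

(Up, C1, F): Player I gets 2, best alternative -2; Player II gets 5, best alternative 3; Player III gets 5, best alternative 2. No profitable deviation — NE.
(Up, C1, B): Player I can switch to Down (-4 → 0). Not NE.
(Up, C2, F): Player II can switch to C1 (-4 → 5). Not NE.
(Up, C2, B): Player III can switch to F (-4 → 0). Not NE.
(Up, C3, F): Player II can switch to C1 (3 → 5). Not NE.
(Up, C3, B): Player I can switch to Down (2 → 4). Not NE.
(Down, C1, F): Player I can switch to Up (-2 → 2). Not NE.
(Down, C1, B): Player I gets 0, best alternative -4; Player II gets 4, best alternative 0; Player III gets 3, best alternative -1. No profitable deviation — NE.
(The remaining 4 profiles each have a profitable deviation by the same check.)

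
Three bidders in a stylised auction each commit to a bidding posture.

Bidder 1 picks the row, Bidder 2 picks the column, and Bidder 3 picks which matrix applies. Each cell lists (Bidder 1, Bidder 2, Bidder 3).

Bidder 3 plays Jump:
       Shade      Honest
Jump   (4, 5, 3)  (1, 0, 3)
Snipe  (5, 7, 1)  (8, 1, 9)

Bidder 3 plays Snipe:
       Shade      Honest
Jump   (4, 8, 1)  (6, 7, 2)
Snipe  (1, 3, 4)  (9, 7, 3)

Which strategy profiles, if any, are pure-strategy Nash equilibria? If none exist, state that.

Bidder 1 against (Shade, Jump): payoffs 4, 5 → best response Snipe.
Bidder 1 against (Shade, Snipe): payoffs 4, 1 → best response Jump.
Bidder 1 against (Honest, Jump): payoffs 1, 8 → best response Snipe.
Bidder 1 against (Honest, Snipe): payoffs 6, 9 → best response Snipe.
Bidder 2 against (Jump, Jump): payoffs 5, 0 → best response Shade.
Bidder 2 against (Jump, Snipe): payoffs 8, 7 → best response Shade.
Bidder 2 against (Snipe, Jump): payoffs 7, 1 → best response Shade.
Bidder 2 against (Snipe, Snipe): payoffs 3, 7 → best response Honest.
Bidder 3 against (Jump, Shade): payoffs 3, 1 → best response Jump.
Bidder 3 against (Jump, Honest): payoffs 3, 2 → best response Jump.
Bidder 3 against (Snipe, Shade): payoffs 1, 4 → best response Snipe.
Bidder 3 against (Snipe, Honest): payoffs 9, 3 → best response Jump.
No profile is a mutual best response for all players.

none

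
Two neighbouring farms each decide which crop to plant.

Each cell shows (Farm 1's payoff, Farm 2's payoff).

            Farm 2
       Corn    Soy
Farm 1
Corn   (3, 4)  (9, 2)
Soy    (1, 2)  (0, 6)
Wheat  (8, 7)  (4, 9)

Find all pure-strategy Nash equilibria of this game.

(Corn, Corn): Farm 1 can switch to Wheat (3 → 8). Not NE.
(Corn, Soy): Farm 2 can switch to Corn (2 → 4). Not NE.
(Soy, Corn): Farm 1 can switch to Corn (1 → 3). Not NE.
(Soy, Soy): Farm 1 can switch to Corn (0 → 9). Not NE.
(Wheat, Corn): Farm 2 can switch to Soy (7 → 9). Not NE.
(Wheat, Soy): Farm 1 can switch to Corn (4 → 9). Not NE.

No pure-strategy Nash equilibrium.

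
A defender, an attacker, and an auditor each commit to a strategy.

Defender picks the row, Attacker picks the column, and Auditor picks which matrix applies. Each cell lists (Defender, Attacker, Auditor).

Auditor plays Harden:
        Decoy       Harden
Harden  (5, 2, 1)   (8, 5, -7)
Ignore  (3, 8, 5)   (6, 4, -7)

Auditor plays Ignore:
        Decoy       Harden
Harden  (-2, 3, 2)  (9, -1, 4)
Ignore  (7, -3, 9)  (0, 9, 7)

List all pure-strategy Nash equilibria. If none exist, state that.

Defender against (Decoy, Harden): payoffs 5, 3 → best response Harden.
Defender against (Decoy, Ignore): payoffs -2, 7 → best response Ignore.
Defender against (Harden, Harden): payoffs 8, 6 → best response Harden.
Defender against (Harden, Ignore): payoffs 9, 0 → best response Harden.
Attacker against (Harden, Harden): payoffs 2, 5 → best response Harden.
Attacker against (Harden, Ignore): payoffs 3, -1 → best response Decoy.
Attacker against (Ignore, Harden): payoffs 8, 4 → best response Decoy.
Attacker against (Ignore, Ignore): payoffs -3, 9 → best response Harden.
Auditor against (Harden, Decoy): payoffs 1, 2 → best response Ignore.
Auditor against (Harden, Harden): payoffs -7, 4 → best response Ignore.
Auditor against (Ignore, Decoy): payoffs 5, 9 → best response Ignore.
Auditor against (Ignore, Harden): payoffs -7, 7 → best response Ignore.
No profile is a mutual best response for all players.

There is no pure-strategy Nash equilibrium.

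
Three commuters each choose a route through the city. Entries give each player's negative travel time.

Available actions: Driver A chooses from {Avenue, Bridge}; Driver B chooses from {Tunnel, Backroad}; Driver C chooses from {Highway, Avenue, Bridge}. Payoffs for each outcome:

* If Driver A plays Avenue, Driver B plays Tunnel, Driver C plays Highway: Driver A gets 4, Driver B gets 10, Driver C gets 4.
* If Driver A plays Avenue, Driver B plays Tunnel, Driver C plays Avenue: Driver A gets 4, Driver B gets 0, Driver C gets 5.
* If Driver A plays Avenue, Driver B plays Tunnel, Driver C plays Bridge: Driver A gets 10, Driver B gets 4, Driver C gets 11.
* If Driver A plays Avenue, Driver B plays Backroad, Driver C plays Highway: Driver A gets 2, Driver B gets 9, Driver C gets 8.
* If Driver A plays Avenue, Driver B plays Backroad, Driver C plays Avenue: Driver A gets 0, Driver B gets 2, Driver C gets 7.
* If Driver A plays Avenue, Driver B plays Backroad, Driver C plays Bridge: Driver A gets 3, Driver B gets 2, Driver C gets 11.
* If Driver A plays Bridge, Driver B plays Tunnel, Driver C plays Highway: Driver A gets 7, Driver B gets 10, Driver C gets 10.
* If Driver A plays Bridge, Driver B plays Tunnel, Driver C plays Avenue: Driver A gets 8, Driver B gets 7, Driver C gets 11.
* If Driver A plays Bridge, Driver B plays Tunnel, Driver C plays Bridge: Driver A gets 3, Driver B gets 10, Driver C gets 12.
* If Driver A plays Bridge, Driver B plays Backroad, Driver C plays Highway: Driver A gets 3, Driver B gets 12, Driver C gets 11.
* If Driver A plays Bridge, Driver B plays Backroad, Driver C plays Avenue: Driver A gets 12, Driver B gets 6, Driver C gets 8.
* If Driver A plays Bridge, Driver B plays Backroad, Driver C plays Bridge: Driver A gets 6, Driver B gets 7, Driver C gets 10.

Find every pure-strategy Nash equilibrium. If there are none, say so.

Driver A against (Tunnel, Highway): payoffs 4, 7 → best response Bridge.
Driver A against (Tunnel, Avenue): payoffs 4, 8 → best response Bridge.
Driver A against (Tunnel, Bridge): payoffs 10, 3 → best response Avenue.
Driver A against (Backroad, Highway): payoffs 2, 3 → best response Bridge.
Driver A against (Backroad, Avenue): payoffs 0, 12 → best response Bridge.
Driver A against (Backroad, Bridge): payoffs 3, 6 → best response Bridge.
Driver B against (Avenue, Highway): payoffs 10, 9 → best response Tunnel.
Driver B against (Avenue, Avenue): payoffs 0, 2 → best response Backroad.
Driver B against (Avenue, Bridge): payoffs 4, 2 → best response Tunnel.
Driver B against (Bridge, Highway): payoffs 10, 12 → best response Backroad.
Driver B against (Bridge, Avenue): payoffs 7, 6 → best response Tunnel.
Driver B against (Bridge, Bridge): payoffs 10, 7 → best response Tunnel.
Driver C against (Avenue, Tunnel): payoffs 4, 5, 11 → best response Bridge.
Driver C against (Avenue, Backroad): payoffs 8, 7, 11 → best response Bridge.
Driver C against (Bridge, Tunnel): payoffs 10, 11, 12 → best response Bridge.
Driver C against (Bridge, Backroad): payoffs 11, 8, 10 → best response Highway.
Mutual best responses: (Avenue, Tunnel, Bridge); (Bridge, Backroad, Highway).

The pure Nash equilibria are (Avenue, Tunnel, Bridge), (Bridge, Backroad, Highway).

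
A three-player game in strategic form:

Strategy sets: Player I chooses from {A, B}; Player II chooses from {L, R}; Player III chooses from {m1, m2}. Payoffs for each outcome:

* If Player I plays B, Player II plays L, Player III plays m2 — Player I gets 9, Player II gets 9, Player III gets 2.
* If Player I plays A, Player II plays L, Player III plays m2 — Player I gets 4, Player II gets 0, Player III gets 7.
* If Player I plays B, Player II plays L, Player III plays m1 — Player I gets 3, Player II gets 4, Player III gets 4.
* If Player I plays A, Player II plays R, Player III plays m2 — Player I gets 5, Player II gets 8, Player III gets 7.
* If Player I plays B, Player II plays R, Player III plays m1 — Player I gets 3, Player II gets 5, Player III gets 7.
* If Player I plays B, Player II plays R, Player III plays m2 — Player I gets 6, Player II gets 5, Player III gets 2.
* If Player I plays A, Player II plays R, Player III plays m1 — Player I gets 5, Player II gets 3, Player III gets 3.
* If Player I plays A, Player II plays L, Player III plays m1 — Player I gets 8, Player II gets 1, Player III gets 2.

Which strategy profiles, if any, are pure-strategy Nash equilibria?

This game has no pure Nash equilibrium.

For each strategy profile, look for a profitable unilateral deviation.
(A, L, m1): Player II can switch to R (1 → 3). Not NE.
(A, L, m2): Player I can switch to B (4 → 9). Not NE.
(A, R, m1): Player III can switch to m2 (3 → 7). Not NE.
(A, R, m2): Player I can switch to B (5 → 6). Not NE.
(B, L, m1): Player I can switch to A (3 → 8). Not NE.
(B, L, m2): Player III can switch to m1 (2 → 4). Not NE.
(B, R, m1): Player I can switch to A (3 → 5). Not NE.
(B, R, m2): Player II can switch to L (5 → 9). Not NE.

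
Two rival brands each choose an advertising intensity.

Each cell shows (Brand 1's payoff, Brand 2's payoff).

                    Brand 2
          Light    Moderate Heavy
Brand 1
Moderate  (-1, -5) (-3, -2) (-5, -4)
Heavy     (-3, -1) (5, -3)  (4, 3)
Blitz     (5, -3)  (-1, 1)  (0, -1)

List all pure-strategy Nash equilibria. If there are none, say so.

The unique pure-strategy Nash equilibrium is (Heavy, Heavy).

(Moderate, Light): Brand 1 can switch to Blitz (-1 → 5). Not NE.
(Moderate, Moderate): Brand 1 can switch to Heavy (-3 → 5). Not NE.
(Moderate, Heavy): Brand 1 can switch to Heavy (-5 → 4). Not NE.
(Heavy, Light): Brand 1 can switch to Moderate (-3 → -1). Not NE.
(Heavy, Moderate): Brand 2 can switch to Light (-3 → -1). Not NE.
(Heavy, Heavy): Brand 1 gets 4, best alternative 0; Brand 2 gets 3, best alternative -1. No profitable deviation — NE.
(Blitz, Light): Brand 2 can switch to Moderate (-3 → 1). Not NE.
(Blitz, Moderate): Brand 1 can switch to Heavy (-1 → 5). Not NE.
(Blitz, Heavy): Brand 1 can switch to Heavy (0 → 4). Not NE.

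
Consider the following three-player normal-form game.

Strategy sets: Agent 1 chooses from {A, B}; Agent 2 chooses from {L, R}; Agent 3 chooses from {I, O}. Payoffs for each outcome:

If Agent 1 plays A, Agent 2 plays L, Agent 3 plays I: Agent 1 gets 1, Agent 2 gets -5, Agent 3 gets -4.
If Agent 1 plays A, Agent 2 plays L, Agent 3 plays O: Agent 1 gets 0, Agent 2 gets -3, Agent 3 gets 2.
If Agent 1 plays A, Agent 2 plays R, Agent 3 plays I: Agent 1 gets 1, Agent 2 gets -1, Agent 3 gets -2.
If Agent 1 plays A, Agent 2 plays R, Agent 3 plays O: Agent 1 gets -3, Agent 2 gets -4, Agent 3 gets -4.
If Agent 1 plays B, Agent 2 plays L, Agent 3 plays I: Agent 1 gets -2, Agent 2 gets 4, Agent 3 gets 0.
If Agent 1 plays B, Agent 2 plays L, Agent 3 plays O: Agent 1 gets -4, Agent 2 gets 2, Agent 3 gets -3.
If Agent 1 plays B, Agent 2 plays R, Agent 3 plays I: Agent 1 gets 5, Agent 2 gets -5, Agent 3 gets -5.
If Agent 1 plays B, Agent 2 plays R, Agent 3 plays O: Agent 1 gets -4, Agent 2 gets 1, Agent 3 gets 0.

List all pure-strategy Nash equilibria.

Agent 1 against (L, I): payoffs 1, -2 → best response A.
Agent 1 against (L, O): payoffs 0, -4 → best response A.
Agent 1 against (R, I): payoffs 1, 5 → best response B.
Agent 1 against (R, O): payoffs -3, -4 → best response A.
Agent 2 against (A, I): payoffs -5, -1 → best response R.
Agent 2 against (A, O): payoffs -3, -4 → best response L.
Agent 2 against (B, I): payoffs 4, -5 → best response L.
Agent 2 against (B, O): payoffs 2, 1 → best response L.
Agent 3 against (A, L): payoffs -4, 2 → best response O.
Agent 3 against (A, R): payoffs -2, -4 → best response I.
Agent 3 against (B, L): payoffs 0, -3 → best response I.
Agent 3 against (B, R): payoffs -5, 0 → best response O.
Mutual best responses: (A, L, O).

Pure NE: (A, L, O)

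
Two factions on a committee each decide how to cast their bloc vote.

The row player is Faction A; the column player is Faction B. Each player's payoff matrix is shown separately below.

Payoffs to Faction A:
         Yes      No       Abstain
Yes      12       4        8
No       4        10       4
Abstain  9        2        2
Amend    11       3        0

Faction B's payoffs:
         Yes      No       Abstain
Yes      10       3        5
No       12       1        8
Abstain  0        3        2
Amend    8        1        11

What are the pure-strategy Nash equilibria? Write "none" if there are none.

(Yes, Yes): Faction A gets 12, best alternative 11; Faction B gets 10, best alternative 5. No profitable deviation — NE.
(Yes, No): Faction A can switch to No (4 → 10). Not NE.
(Yes, Abstain): Faction B can switch to Yes (5 → 10). Not NE.
(No, Yes): Faction A can switch to Yes (4 → 12). Not NE.
(No, No): Faction B can switch to Yes (1 → 12). Not NE.
(No, Abstain): Faction A can switch to Yes (4 → 8). Not NE.
(Abstain, Yes): Faction A can switch to Yes (9 → 12). Not NE.
(The remaining 5 profiles each have a profitable deviation by the same check.)

The unique pure-strategy Nash equilibrium is (Yes, Yes).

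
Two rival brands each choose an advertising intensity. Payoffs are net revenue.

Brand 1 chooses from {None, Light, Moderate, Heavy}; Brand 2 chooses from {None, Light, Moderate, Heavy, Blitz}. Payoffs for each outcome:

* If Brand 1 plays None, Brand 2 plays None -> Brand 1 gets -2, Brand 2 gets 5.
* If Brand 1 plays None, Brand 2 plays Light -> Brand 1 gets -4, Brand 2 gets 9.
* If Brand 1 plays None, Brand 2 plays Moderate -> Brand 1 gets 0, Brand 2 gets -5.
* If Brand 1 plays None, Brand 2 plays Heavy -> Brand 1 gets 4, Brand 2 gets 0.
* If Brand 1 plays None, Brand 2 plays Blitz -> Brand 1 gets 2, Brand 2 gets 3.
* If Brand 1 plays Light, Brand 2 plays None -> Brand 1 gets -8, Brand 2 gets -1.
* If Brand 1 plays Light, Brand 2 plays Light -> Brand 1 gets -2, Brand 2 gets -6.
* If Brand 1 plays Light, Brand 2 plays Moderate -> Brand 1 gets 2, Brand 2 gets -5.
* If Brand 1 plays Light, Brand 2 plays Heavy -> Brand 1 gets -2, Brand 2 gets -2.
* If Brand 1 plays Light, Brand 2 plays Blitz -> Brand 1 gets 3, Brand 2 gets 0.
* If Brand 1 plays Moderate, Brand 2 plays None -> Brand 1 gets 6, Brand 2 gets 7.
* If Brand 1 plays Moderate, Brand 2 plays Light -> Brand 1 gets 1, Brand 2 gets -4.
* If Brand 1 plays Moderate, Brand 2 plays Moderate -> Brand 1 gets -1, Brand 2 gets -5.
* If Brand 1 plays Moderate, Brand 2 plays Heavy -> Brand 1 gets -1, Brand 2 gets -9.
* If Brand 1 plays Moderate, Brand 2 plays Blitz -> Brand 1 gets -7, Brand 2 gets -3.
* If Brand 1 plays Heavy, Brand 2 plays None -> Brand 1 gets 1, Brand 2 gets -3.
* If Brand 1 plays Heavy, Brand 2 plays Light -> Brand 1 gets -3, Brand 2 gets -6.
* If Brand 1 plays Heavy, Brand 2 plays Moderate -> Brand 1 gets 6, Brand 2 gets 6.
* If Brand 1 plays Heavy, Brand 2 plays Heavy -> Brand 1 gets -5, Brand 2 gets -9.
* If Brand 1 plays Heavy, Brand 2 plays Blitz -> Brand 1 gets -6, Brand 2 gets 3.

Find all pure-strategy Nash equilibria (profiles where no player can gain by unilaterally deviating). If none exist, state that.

(Light, Blitz) and (Moderate, None) and (Heavy, Moderate)

(None, None): Brand 1 can switch to Moderate (-2 → 6). Not NE.
(None, Light): Brand 1 can switch to Light (-4 → -2). Not NE.
(None, Moderate): Brand 1 can switch to Light (0 → 2). Not NE.
(None, Heavy): Brand 2 can switch to None (0 → 5). Not NE.
(None, Blitz): Brand 1 can switch to Light (2 → 3). Not NE.
(Light, None): Brand 1 can switch to None (-8 → -2). Not NE.
(Light, Light): Brand 1 can switch to Moderate (-2 → 1). Not NE.
(Light, Moderate): Brand 1 can switch to Heavy (2 → 6). Not NE.
(Light, Blitz): Brand 1 gets 3, best alternative 2; Brand 2 gets 0, best alternative -1. No profitable deviation — NE.
(Moderate, None): Brand 1 gets 6, best alternative 1; Brand 2 gets 7, best alternative -3. No profitable deviation — NE.
(Heavy, Moderate): Brand 1 gets 6, best alternative 2; Brand 2 gets 6, best alternative 3. No profitable deviation — NE.
(The remaining 9 profiles each have a profitable deviation by the same check.)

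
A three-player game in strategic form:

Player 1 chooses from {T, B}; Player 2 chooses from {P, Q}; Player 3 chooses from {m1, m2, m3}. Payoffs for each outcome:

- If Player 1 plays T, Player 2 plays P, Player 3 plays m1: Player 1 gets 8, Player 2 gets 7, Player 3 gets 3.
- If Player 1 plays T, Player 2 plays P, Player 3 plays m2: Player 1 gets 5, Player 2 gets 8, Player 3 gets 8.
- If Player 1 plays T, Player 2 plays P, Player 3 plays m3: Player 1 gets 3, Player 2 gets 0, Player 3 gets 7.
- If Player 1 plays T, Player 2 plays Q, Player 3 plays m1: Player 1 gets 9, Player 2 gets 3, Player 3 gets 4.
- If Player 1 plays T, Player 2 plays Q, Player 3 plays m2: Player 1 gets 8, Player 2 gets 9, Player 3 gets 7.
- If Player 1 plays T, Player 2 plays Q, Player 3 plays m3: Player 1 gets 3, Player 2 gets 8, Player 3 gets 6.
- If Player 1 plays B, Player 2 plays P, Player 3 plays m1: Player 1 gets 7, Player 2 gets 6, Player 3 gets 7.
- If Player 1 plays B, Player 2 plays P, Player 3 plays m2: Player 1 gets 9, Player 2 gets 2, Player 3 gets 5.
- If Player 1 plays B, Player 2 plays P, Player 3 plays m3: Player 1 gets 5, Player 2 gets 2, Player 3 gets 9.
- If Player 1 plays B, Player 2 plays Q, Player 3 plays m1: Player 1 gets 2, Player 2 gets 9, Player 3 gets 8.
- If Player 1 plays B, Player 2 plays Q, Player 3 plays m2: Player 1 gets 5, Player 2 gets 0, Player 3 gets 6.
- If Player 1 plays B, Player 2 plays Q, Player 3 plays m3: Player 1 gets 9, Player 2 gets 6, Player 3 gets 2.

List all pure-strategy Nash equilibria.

The unique pure-strategy Nash equilibrium is (T, Q, m2).

For each strategy profile, look for a profitable unilateral deviation.
(T, P, m1): Player 3 can switch to m2 (3 → 8). Not NE.
(T, P, m2): Player 1 can switch to B (5 → 9). Not NE.
(T, P, m3): Player 1 can switch to B (3 → 5). Not NE.
(T, Q, m1): Player 2 can switch to P (3 → 7). Not NE.
(T, Q, m2): Player 1 gets 8, best alternative 5; Player 2 gets 9, best alternative 8; Player 3 gets 7, best alternative 6. No profitable deviation — NE.
(T, Q, m3): Player 1 can switch to B (3 → 9). Not NE.
(B, P, m1): Player 1 can switch to T (7 → 8). Not NE.
(The remaining 5 profiles each have a profitable deviation by the same check.)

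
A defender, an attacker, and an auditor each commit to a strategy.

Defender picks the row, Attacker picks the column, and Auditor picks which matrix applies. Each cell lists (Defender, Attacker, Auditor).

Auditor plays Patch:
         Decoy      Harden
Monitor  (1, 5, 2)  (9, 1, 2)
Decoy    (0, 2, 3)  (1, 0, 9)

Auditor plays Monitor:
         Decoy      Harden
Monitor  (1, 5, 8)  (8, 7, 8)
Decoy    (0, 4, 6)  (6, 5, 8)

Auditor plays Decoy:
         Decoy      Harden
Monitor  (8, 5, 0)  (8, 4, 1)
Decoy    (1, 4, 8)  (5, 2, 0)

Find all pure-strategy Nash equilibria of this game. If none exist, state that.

For each player, find the best response to each opponent profile; mutual best responses are the pure NE.
Defender against (Decoy, Patch): payoffs 1, 0 → best response Monitor.
Defender against (Decoy, Monitor): payoffs 1, 0 → best response Monitor.
Defender against (Decoy, Decoy): payoffs 8, 1 → best response Monitor.
Defender against (Harden, Patch): payoffs 9, 1 → best response Monitor.
Defender against (Harden, Monitor): payoffs 8, 6 → best response Monitor.
Defender against (Harden, Decoy): payoffs 8, 5 → best response Monitor.
Attacker against (Monitor, Patch): payoffs 5, 1 → best response Decoy.
Attacker against (Monitor, Monitor): payoffs 5, 7 → best response Harden.
Attacker against (Monitor, Decoy): payoffs 5, 4 → best response Decoy.
Attacker against (Decoy, Patch): payoffs 2, 0 → best response Decoy.
Attacker against (Decoy, Monitor): payoffs 4, 5 → best response Harden.
Attacker against (Decoy, Decoy): payoffs 4, 2 → best response Decoy.
Auditor against (Monitor, Decoy): payoffs 2, 8, 0 → best response Monitor.
Auditor against (Monitor, Harden): payoffs 2, 8, 1 → best response Monitor.
Auditor against (Decoy, Decoy): payoffs 3, 6, 8 → best response Decoy.
Auditor against (Decoy, Harden): payoffs 9, 8, 0 → best response Patch.
Mutual best responses: (Monitor, Harden, Monitor).

The unique pure-strategy Nash equilibrium is (Monitor, Harden, Monitor).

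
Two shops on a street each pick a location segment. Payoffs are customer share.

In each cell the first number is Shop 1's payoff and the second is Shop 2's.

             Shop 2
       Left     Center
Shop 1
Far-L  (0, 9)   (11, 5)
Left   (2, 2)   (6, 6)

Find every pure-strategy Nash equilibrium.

For each player, find the best response to each opponent profile; mutual best responses are the pure NE.
Shop 1 against Left: payoffs 0, 2 → best response Left.
Shop 1 against Center: payoffs 11, 6 → best response Far-L.
Shop 2 against Far-L: payoffs 9, 5 → best response Left.
Shop 2 against Left: payoffs 2, 6 → best response Center.
No profile is a mutual best response for all players.

none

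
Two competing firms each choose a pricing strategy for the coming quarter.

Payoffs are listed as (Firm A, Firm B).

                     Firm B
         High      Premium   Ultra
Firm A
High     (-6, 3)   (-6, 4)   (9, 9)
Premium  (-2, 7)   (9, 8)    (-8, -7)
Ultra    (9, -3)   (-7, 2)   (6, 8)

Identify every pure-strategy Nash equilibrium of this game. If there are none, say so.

For each strategy profile, look for a profitable unilateral deviation.
(High, High): Firm A can switch to Premium (-6 → -2). Not NE.
(High, Premium): Firm A can switch to Premium (-6 → 9). Not NE.
(High, Ultra): Firm A gets 9, best alternative 6; Firm B gets 9, best alternative 4. No profitable deviation — NE.
(Premium, High): Firm A can switch to Ultra (-2 → 9). Not NE.
(Premium, Premium): Firm A gets 9, best alternative -6; Firm B gets 8, best alternative 7. No profitable deviation — NE.
(Premium, Ultra): Firm A can switch to High (-8 → 9). Not NE.
(Ultra, High): Firm B can switch to Premium (-3 → 2). Not NE.
(Ultra, Premium): Firm A can switch to High (-7 → -6). Not NE.
(Ultra, Ultra): Firm A can switch to High (6 → 9). Not NE.

Pure-strategy Nash equilibria: (High, Ultra); (Premium, Premium)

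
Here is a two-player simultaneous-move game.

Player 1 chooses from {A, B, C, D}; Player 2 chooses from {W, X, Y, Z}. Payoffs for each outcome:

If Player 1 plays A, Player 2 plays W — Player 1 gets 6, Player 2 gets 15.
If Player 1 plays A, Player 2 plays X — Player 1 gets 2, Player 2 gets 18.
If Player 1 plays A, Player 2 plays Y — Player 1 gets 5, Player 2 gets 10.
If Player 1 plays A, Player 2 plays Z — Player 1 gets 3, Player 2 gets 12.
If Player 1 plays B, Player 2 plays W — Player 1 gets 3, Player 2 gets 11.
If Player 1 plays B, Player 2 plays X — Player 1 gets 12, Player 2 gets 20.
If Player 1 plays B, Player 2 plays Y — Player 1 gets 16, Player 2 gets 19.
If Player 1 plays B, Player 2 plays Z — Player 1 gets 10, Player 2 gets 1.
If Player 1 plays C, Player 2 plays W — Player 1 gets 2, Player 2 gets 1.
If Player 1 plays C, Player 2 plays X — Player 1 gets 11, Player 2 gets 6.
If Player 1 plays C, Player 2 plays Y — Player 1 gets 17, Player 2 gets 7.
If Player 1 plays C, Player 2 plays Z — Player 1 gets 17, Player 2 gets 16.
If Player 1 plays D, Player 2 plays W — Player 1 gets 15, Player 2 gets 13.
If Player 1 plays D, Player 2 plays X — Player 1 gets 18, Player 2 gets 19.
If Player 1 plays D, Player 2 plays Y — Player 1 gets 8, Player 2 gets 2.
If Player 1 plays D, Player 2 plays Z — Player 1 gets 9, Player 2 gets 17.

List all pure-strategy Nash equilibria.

(C, Z) and (D, X)

Mark each player's best response to every combination of opponents' strategies; a profile where every player is best-responding is a pure Nash equilibrium.
Player 1 against W: payoffs 6, 3, 2, 15 → best response D.
Player 1 against X: payoffs 2, 12, 11, 18 → best response D.
Player 1 against Y: payoffs 5, 16, 17, 8 → best response C.
Player 1 against Z: payoffs 3, 10, 17, 9 → best response C.
Player 2 against A: payoffs 15, 18, 10, 12 → best response X.
Player 2 against B: payoffs 11, 20, 19, 1 → best response X.
Player 2 against C: payoffs 1, 6, 7, 16 → best response Z.
Player 2 against D: payoffs 13, 19, 2, 17 → best response X.
Mutual best responses: (C, Z); (D, X).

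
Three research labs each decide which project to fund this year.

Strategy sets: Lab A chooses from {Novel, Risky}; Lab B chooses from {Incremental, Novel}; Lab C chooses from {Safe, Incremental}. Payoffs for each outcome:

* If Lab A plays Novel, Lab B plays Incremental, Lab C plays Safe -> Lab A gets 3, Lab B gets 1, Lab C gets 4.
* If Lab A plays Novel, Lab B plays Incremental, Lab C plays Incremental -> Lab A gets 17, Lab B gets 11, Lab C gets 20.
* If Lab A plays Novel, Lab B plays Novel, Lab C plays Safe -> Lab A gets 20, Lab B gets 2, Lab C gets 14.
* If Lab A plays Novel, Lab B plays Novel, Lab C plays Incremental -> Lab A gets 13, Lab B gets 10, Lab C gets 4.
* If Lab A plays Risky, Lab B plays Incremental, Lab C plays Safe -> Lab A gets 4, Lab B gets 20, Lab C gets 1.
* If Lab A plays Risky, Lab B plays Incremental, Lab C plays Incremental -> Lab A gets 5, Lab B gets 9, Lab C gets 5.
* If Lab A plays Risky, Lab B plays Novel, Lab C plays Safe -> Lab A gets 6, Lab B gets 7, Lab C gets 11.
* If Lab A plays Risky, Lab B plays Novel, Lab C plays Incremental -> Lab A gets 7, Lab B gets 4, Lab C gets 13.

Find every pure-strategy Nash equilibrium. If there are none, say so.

Lab A against (Incremental, Safe): payoffs 3, 4 → best response Risky.
Lab A against (Incremental, Incremental): payoffs 17, 5 → best response Novel.
Lab A against (Novel, Safe): payoffs 20, 6 → best response Novel.
Lab A against (Novel, Incremental): payoffs 13, 7 → best response Novel.
Lab B against (Novel, Safe): payoffs 1, 2 → best response Novel.
Lab B against (Novel, Incremental): payoffs 11, 10 → best response Incremental.
Lab B against (Risky, Safe): payoffs 20, 7 → best response Incremental.
Lab B against (Risky, Incremental): payoffs 9, 4 → best response Incremental.
Lab C against (Novel, Incremental): payoffs 4, 20 → best response Incremental.
Lab C against (Novel, Novel): payoffs 14, 4 → best response Safe.
Lab C against (Risky, Incremental): payoffs 1, 5 → best response Incremental.
Lab C against (Risky, Novel): payoffs 11, 13 → best response Incremental.
Mutual best responses: (Novel, Incremental, Incremental); (Novel, Novel, Safe).

(Novel, Incremental, Incremental) and (Novel, Novel, Safe)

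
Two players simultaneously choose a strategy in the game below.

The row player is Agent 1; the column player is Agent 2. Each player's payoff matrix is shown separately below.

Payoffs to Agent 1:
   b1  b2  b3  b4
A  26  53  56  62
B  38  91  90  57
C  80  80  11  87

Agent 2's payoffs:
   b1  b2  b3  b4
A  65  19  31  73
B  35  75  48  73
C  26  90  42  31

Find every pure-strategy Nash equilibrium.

Agent 1 against b1: payoffs 26, 38, 80 → best response C.
Agent 1 against b2: payoffs 53, 91, 80 → best response B.
Agent 1 against b3: payoffs 56, 90, 11 → best response B.
Agent 1 against b4: payoffs 62, 57, 87 → best response C.
Agent 2 against A: payoffs 65, 19, 31, 73 → best response b4.
Agent 2 against B: payoffs 35, 75, 48, 73 → best response b2.
Agent 2 against C: payoffs 26, 90, 42, 31 → best response b2.
Mutual best responses: (B, b2).

The unique pure-strategy Nash equilibrium is (B, b2).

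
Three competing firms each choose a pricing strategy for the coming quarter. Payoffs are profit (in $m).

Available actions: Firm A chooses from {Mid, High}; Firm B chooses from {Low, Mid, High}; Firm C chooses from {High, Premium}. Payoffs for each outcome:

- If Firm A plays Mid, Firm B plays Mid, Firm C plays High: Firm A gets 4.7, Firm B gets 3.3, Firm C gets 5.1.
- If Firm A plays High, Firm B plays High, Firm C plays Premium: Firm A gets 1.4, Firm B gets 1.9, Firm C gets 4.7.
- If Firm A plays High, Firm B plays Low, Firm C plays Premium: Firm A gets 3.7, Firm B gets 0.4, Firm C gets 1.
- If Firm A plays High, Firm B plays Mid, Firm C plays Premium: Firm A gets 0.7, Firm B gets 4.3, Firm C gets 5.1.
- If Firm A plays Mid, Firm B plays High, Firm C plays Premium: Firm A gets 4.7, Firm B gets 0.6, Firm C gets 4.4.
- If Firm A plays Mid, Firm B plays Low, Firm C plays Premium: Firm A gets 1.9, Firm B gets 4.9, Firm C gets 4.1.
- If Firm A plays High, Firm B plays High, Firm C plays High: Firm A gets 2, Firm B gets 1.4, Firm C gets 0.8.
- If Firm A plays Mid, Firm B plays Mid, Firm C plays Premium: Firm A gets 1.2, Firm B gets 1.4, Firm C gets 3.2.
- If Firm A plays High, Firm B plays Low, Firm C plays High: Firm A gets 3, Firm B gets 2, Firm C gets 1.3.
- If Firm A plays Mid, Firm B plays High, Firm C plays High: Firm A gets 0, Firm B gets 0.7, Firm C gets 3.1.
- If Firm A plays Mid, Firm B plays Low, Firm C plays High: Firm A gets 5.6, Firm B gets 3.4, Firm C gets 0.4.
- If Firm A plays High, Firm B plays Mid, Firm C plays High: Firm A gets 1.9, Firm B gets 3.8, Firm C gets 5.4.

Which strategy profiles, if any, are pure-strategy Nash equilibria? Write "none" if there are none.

Firm A against (Low, High): payoffs 5.6, 3 → best response Mid.
Firm A against (Low, Premium): payoffs 1.9, 3.7 → best response High.
Firm A against (Mid, High): payoffs 4.7, 1.9 → best response Mid.
Firm A against (Mid, Premium): payoffs 1.2, 0.7 → best response Mid.
Firm A against (High, High): payoffs 0, 2 → best response High.
Firm A against (High, Premium): payoffs 4.7, 1.4 → best response Mid.
Firm B against (Mid, High): payoffs 3.4, 3.3, 0.7 → best response Low.
Firm B against (Mid, Premium): payoffs 4.9, 1.4, 0.6 → best response Low.
Firm B against (High, High): payoffs 2, 3.8, 1.4 → best response Mid.
Firm B against (High, Premium): payoffs 0.4, 4.3, 1.9 → best response Mid.
Firm C against (Mid, Low): payoffs 0.4, 4.1 → best response Premium.
Firm C against (Mid, Mid): payoffs 5.1, 3.2 → best response High.
Firm C against (Mid, High): payoffs 3.1, 4.4 → best response Premium.
Firm C against (High, Low): payoffs 1.3, 1 → best response High.
Firm C against (High, Mid): payoffs 5.4, 5.1 → best response High.
Firm C against (High, High): payoffs 0.8, 4.7 → best response Premium.
No profile is a mutual best response for all players.

none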